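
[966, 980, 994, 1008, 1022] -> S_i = 966 + 14*i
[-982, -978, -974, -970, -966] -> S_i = -982 + 4*i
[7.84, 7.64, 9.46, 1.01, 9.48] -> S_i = Random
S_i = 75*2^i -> [75, 150, 300, 600, 1200]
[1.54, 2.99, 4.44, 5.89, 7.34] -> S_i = 1.54 + 1.45*i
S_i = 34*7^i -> [34, 238, 1666, 11662, 81634]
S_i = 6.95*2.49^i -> [6.95, 17.31, 43.09, 107.3, 267.17]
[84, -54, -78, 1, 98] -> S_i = Random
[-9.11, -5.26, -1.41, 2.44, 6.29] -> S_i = -9.11 + 3.85*i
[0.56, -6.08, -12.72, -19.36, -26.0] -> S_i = 0.56 + -6.64*i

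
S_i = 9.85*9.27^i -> [9.85, 91.31, 846.44, 7846.49, 72736.96]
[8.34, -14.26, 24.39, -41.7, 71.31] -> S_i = 8.34*(-1.71)^i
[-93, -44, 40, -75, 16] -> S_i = Random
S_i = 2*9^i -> [2, 18, 162, 1458, 13122]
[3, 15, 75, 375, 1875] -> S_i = 3*5^i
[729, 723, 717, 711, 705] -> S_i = 729 + -6*i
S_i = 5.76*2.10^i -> [5.76, 12.1, 25.4, 53.34, 112.02]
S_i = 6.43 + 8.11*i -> [6.43, 14.54, 22.65, 30.76, 38.87]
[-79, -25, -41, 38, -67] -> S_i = Random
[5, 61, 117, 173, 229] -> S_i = 5 + 56*i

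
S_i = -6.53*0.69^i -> [-6.53, -4.51, -3.11, -2.15, -1.48]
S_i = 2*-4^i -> [2, -8, 32, -128, 512]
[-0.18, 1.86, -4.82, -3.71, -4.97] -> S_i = Random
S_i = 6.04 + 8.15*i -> [6.04, 14.19, 22.34, 30.49, 38.64]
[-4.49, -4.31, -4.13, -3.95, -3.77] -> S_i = -4.49 + 0.18*i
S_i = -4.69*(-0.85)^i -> [-4.69, 3.99, -3.39, 2.88, -2.45]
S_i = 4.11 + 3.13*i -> [4.11, 7.24, 10.37, 13.5, 16.63]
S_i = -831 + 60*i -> [-831, -771, -711, -651, -591]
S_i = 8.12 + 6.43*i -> [8.12, 14.55, 20.98, 27.41, 33.84]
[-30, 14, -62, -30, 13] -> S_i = Random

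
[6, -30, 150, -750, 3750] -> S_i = 6*-5^i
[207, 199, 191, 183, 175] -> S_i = 207 + -8*i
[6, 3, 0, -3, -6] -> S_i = 6 + -3*i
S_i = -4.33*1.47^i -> [-4.33, -6.37, -9.36, -13.75, -20.22]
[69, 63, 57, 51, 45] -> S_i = 69 + -6*i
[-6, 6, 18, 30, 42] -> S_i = -6 + 12*i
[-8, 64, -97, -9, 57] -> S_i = Random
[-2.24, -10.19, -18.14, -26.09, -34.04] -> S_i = -2.24 + -7.95*i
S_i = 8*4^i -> [8, 32, 128, 512, 2048]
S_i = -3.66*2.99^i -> [-3.66, -10.94, -32.72, -97.84, -292.53]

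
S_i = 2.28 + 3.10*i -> [2.28, 5.38, 8.48, 11.58, 14.68]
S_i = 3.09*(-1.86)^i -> [3.09, -5.75, 10.69, -19.88, 36.98]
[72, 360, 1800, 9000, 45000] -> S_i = 72*5^i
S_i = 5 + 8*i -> [5, 13, 21, 29, 37]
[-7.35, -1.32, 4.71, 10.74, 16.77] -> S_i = -7.35 + 6.03*i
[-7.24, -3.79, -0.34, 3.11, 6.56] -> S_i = -7.24 + 3.45*i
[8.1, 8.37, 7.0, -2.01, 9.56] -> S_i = Random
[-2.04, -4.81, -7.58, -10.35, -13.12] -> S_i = -2.04 + -2.77*i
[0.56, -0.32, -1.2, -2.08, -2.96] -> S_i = 0.56 + -0.88*i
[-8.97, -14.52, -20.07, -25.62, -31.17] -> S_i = -8.97 + -5.55*i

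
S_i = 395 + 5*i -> [395, 400, 405, 410, 415]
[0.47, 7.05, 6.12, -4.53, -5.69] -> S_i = Random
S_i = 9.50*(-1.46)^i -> [9.5, -13.87, 20.25, -29.57, 43.17]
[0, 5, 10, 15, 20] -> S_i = 0 + 5*i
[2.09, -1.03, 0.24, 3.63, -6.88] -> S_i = Random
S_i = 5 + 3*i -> [5, 8, 11, 14, 17]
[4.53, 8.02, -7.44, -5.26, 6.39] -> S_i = Random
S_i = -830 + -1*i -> [-830, -831, -832, -833, -834]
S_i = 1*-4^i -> [1, -4, 16, -64, 256]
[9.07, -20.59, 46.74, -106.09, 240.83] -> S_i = 9.07*(-2.27)^i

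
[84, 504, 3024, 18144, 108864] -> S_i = 84*6^i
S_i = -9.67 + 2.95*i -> [-9.67, -6.72, -3.77, -0.82, 2.13]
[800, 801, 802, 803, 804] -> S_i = 800 + 1*i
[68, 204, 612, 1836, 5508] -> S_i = 68*3^i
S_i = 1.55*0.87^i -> [1.55, 1.35, 1.17, 1.02, 0.89]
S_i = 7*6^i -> [7, 42, 252, 1512, 9072]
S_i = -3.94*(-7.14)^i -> [-3.94, 28.13, -200.86, 1434.14, -10239.74]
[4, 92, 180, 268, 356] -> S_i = 4 + 88*i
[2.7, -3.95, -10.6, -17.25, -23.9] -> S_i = 2.70 + -6.65*i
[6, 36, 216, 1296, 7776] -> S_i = 6*6^i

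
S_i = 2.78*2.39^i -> [2.78, 6.64, 15.88, 37.95, 90.71]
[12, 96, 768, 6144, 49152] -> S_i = 12*8^i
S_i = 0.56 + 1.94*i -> [0.56, 2.5, 4.44, 6.38, 8.32]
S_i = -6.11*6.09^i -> [-6.11, -37.21, -226.61, -1380.04, -8404.47]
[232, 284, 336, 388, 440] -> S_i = 232 + 52*i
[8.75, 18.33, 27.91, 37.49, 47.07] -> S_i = 8.75 + 9.58*i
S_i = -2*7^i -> [-2, -14, -98, -686, -4802]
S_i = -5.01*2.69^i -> [-5.01, -13.48, -36.25, -97.52, -262.33]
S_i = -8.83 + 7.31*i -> [-8.83, -1.52, 5.79, 13.1, 20.41]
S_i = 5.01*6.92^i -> [5.01, 34.67, 239.91, 1660.18, 11488.47]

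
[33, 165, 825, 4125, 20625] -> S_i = 33*5^i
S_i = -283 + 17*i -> [-283, -266, -249, -232, -215]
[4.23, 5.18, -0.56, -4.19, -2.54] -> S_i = Random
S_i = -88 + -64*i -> [-88, -152, -216, -280, -344]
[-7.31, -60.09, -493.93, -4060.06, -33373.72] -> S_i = -7.31*8.22^i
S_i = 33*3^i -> [33, 99, 297, 891, 2673]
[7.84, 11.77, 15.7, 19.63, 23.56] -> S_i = 7.84 + 3.93*i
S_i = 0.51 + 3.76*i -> [0.51, 4.27, 8.03, 11.79, 15.55]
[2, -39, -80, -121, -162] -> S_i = 2 + -41*i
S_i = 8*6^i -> [8, 48, 288, 1728, 10368]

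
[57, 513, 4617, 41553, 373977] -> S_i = 57*9^i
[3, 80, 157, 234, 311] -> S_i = 3 + 77*i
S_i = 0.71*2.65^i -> [0.71, 1.88, 4.99, 13.21, 35.01]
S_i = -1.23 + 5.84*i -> [-1.23, 4.61, 10.45, 16.29, 22.13]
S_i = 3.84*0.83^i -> [3.84, 3.19, 2.65, 2.2, 1.82]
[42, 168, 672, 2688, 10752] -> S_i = 42*4^i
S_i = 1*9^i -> [1, 9, 81, 729, 6561]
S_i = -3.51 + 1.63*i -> [-3.51, -1.88, -0.25, 1.38, 3.01]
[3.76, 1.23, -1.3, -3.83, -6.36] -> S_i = 3.76 + -2.53*i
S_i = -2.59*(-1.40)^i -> [-2.59, 3.63, -5.08, 7.11, -9.95]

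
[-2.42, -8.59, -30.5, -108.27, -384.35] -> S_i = -2.42*3.55^i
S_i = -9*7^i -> [-9, -63, -441, -3087, -21609]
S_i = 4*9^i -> [4, 36, 324, 2916, 26244]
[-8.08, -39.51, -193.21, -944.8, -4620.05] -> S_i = -8.08*4.89^i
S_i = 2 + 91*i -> [2, 93, 184, 275, 366]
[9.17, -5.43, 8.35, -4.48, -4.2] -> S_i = Random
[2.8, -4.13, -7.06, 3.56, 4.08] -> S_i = Random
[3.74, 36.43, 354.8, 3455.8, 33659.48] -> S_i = 3.74*9.74^i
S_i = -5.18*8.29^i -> [-5.18, -42.94, -355.99, -2951.16, -24465.15]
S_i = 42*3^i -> [42, 126, 378, 1134, 3402]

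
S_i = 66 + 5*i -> [66, 71, 76, 81, 86]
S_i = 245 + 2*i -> [245, 247, 249, 251, 253]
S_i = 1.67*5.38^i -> [1.67, 8.98, 48.34, 260.05, 1399.09]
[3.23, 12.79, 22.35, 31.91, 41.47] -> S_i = 3.23 + 9.56*i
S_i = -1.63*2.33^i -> [-1.63, -3.8, -8.85, -20.62, -48.04]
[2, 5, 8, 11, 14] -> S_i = 2 + 3*i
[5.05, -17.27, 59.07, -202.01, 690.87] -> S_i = 5.05*(-3.42)^i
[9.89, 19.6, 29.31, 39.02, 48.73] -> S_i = 9.89 + 9.71*i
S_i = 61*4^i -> [61, 244, 976, 3904, 15616]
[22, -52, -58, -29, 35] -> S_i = Random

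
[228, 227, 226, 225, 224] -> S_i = 228 + -1*i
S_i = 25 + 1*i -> [25, 26, 27, 28, 29]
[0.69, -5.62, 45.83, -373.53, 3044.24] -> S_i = 0.69*(-8.15)^i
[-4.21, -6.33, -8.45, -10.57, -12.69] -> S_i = -4.21 + -2.12*i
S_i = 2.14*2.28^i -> [2.14, 4.88, 11.12, 25.36, 57.83]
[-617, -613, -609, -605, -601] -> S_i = -617 + 4*i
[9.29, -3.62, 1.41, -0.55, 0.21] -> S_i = 9.29*(-0.39)^i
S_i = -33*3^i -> [-33, -99, -297, -891, -2673]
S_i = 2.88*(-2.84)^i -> [2.88, -8.18, 23.23, -65.97, 187.36]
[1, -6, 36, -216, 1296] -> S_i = 1*-6^i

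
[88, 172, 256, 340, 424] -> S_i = 88 + 84*i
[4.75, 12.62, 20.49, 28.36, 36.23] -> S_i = 4.75 + 7.87*i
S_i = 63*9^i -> [63, 567, 5103, 45927, 413343]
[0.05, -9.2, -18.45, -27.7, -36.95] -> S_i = 0.05 + -9.25*i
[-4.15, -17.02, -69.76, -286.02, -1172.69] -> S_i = -4.15*4.10^i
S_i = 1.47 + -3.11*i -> [1.47, -1.64, -4.75, -7.86, -10.97]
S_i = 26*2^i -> [26, 52, 104, 208, 416]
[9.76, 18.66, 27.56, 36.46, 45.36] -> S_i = 9.76 + 8.90*i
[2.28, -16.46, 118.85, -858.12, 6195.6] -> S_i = 2.28*(-7.22)^i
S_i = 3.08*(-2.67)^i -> [3.08, -8.22, 21.96, -58.63, 156.53]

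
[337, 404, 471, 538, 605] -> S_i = 337 + 67*i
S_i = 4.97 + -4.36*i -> [4.97, 0.61, -3.75, -8.11, -12.47]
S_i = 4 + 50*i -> [4, 54, 104, 154, 204]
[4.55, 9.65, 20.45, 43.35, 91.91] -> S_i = 4.55*2.12^i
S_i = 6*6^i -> [6, 36, 216, 1296, 7776]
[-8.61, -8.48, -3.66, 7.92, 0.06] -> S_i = Random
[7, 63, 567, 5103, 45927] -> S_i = 7*9^i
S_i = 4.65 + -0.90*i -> [4.65, 3.75, 2.85, 1.95, 1.05]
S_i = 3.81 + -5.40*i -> [3.81, -1.59, -6.99, -12.39, -17.79]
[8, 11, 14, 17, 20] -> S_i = 8 + 3*i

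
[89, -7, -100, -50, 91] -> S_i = Random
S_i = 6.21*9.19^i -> [6.21, 57.07, 524.47, 4819.9, 44294.89]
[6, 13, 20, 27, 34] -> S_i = 6 + 7*i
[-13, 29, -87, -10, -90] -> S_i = Random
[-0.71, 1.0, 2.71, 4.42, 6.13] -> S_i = -0.71 + 1.71*i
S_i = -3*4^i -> [-3, -12, -48, -192, -768]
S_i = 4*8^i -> [4, 32, 256, 2048, 16384]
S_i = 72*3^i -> [72, 216, 648, 1944, 5832]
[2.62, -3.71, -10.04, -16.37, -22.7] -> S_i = 2.62 + -6.33*i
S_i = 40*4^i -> [40, 160, 640, 2560, 10240]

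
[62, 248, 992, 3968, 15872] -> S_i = 62*4^i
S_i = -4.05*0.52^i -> [-4.05, -2.11, -1.1, -0.57, -0.3]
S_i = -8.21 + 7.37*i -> [-8.21, -0.84, 6.53, 13.9, 21.27]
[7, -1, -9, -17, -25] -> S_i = 7 + -8*i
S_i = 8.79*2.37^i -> [8.79, 20.83, 49.37, 117.01, 277.32]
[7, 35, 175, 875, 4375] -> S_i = 7*5^i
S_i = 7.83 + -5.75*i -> [7.83, 2.08, -3.67, -9.42, -15.17]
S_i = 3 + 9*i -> [3, 12, 21, 30, 39]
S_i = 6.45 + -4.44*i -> [6.45, 2.01, -2.43, -6.87, -11.31]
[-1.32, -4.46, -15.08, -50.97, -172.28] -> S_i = -1.32*3.38^i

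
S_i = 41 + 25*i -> [41, 66, 91, 116, 141]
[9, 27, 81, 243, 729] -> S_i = 9*3^i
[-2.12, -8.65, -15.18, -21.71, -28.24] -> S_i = -2.12 + -6.53*i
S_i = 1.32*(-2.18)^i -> [1.32, -2.88, 6.27, -13.68, 29.81]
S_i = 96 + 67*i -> [96, 163, 230, 297, 364]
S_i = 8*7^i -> [8, 56, 392, 2744, 19208]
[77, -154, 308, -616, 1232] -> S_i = 77*-2^i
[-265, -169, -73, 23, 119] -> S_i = -265 + 96*i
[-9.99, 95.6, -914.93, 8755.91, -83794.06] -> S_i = -9.99*(-9.57)^i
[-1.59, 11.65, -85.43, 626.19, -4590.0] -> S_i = -1.59*(-7.33)^i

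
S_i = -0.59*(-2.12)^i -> [-0.59, 1.25, -2.65, 5.62, -11.92]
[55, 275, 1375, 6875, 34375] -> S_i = 55*5^i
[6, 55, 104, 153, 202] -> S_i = 6 + 49*i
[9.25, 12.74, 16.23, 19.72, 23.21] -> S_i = 9.25 + 3.49*i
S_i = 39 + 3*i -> [39, 42, 45, 48, 51]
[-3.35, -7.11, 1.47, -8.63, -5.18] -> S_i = Random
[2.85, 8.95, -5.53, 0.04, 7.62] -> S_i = Random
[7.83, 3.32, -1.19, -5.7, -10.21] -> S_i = 7.83 + -4.51*i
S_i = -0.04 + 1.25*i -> [-0.04, 1.21, 2.46, 3.71, 4.96]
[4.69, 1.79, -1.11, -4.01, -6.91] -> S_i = 4.69 + -2.90*i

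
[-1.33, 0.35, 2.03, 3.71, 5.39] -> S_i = -1.33 + 1.68*i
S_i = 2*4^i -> [2, 8, 32, 128, 512]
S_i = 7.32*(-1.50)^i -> [7.32, -10.98, 16.47, -24.7, 37.06]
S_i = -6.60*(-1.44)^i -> [-6.6, 9.5, -13.69, 19.71, -28.38]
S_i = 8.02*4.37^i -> [8.02, 35.05, 153.16, 669.3, 2924.83]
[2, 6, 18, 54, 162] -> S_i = 2*3^i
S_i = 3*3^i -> [3, 9, 27, 81, 243]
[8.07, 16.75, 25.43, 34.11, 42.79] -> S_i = 8.07 + 8.68*i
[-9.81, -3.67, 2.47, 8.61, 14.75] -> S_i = -9.81 + 6.14*i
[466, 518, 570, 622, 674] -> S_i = 466 + 52*i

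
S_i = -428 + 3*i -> [-428, -425, -422, -419, -416]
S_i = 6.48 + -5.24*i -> [6.48, 1.24, -4.0, -9.24, -14.48]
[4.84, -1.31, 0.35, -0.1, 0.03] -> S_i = 4.84*(-0.27)^i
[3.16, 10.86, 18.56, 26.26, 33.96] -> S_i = 3.16 + 7.70*i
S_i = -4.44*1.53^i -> [-4.44, -6.79, -10.39, -15.9, -24.33]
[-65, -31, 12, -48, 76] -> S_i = Random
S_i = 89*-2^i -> [89, -178, 356, -712, 1424]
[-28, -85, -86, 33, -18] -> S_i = Random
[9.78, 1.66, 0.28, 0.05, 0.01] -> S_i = 9.78*0.17^i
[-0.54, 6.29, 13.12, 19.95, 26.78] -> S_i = -0.54 + 6.83*i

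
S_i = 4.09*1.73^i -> [4.09, 7.08, 12.24, 21.18, 36.64]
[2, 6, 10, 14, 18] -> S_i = 2 + 4*i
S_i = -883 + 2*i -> [-883, -881, -879, -877, -875]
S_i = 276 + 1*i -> [276, 277, 278, 279, 280]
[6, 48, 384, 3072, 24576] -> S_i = 6*8^i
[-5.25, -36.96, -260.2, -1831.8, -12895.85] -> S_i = -5.25*7.04^i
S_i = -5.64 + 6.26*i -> [-5.64, 0.62, 6.88, 13.14, 19.4]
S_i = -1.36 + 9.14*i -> [-1.36, 7.78, 16.92, 26.06, 35.2]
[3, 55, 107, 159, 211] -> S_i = 3 + 52*i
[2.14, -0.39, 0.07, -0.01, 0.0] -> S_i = 2.14*(-0.18)^i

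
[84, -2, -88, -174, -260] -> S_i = 84 + -86*i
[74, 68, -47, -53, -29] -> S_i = Random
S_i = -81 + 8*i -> [-81, -73, -65, -57, -49]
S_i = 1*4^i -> [1, 4, 16, 64, 256]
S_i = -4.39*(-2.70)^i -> [-4.39, 11.85, -32.0, 86.41, -233.3]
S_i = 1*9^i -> [1, 9, 81, 729, 6561]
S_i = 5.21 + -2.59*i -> [5.21, 2.62, 0.03, -2.56, -5.15]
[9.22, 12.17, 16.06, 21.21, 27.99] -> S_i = 9.22*1.32^i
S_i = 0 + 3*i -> [0, 3, 6, 9, 12]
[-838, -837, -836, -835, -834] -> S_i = -838 + 1*i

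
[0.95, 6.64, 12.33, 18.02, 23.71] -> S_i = 0.95 + 5.69*i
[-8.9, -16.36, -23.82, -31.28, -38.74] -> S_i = -8.90 + -7.46*i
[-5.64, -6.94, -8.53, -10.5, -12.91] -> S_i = -5.64*1.23^i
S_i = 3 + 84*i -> [3, 87, 171, 255, 339]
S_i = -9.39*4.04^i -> [-9.39, -37.94, -153.26, -619.17, -2501.45]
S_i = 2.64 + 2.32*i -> [2.64, 4.96, 7.28, 9.6, 11.92]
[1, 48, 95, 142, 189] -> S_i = 1 + 47*i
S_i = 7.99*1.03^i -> [7.99, 8.23, 8.48, 8.73, 8.99]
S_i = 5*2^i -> [5, 10, 20, 40, 80]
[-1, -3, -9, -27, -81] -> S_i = -1*3^i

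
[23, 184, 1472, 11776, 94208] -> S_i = 23*8^i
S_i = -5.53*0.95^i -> [-5.53, -5.25, -4.99, -4.74, -4.5]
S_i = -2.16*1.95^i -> [-2.16, -4.21, -8.21, -16.02, -31.23]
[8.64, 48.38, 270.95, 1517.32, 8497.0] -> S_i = 8.64*5.60^i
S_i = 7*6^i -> [7, 42, 252, 1512, 9072]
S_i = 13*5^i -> [13, 65, 325, 1625, 8125]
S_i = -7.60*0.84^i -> [-7.6, -6.38, -5.36, -4.5, -3.78]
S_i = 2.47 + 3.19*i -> [2.47, 5.66, 8.85, 12.04, 15.23]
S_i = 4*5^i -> [4, 20, 100, 500, 2500]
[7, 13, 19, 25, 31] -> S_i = 7 + 6*i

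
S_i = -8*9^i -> [-8, -72, -648, -5832, -52488]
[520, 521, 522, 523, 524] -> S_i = 520 + 1*i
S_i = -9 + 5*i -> [-9, -4, 1, 6, 11]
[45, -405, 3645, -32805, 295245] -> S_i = 45*-9^i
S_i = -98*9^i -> [-98, -882, -7938, -71442, -642978]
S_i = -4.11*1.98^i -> [-4.11, -8.14, -16.11, -31.9, -63.17]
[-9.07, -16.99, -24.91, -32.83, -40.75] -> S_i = -9.07 + -7.92*i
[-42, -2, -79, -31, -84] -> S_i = Random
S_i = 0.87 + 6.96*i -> [0.87, 7.83, 14.79, 21.75, 28.71]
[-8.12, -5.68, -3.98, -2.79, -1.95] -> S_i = -8.12*0.70^i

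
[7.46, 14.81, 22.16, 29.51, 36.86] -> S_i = 7.46 + 7.35*i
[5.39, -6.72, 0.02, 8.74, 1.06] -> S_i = Random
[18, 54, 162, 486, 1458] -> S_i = 18*3^i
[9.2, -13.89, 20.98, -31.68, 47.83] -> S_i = 9.20*(-1.51)^i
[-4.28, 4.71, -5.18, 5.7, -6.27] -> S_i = -4.28*(-1.10)^i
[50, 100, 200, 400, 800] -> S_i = 50*2^i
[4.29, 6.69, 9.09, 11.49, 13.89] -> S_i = 4.29 + 2.40*i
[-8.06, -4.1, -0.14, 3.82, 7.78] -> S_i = -8.06 + 3.96*i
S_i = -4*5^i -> [-4, -20, -100, -500, -2500]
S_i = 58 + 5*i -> [58, 63, 68, 73, 78]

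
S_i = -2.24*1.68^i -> [-2.24, -3.76, -6.32, -10.62, -17.84]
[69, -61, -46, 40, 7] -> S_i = Random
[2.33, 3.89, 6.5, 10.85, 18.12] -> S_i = 2.33*1.67^i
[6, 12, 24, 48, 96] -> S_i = 6*2^i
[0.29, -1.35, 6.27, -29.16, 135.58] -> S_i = 0.29*(-4.65)^i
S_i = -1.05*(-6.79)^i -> [-1.05, 7.13, -48.41, 328.7, -2231.87]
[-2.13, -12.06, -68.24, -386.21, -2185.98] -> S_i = -2.13*5.66^i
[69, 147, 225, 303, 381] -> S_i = 69 + 78*i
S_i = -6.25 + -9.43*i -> [-6.25, -15.68, -25.11, -34.54, -43.97]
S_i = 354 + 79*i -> [354, 433, 512, 591, 670]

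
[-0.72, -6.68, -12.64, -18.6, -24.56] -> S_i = -0.72 + -5.96*i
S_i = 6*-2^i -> [6, -12, 24, -48, 96]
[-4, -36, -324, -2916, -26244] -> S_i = -4*9^i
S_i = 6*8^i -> [6, 48, 384, 3072, 24576]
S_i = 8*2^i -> [8, 16, 32, 64, 128]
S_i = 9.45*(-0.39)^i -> [9.45, -3.69, 1.44, -0.56, 0.22]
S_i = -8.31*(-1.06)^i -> [-8.31, 8.81, -9.34, 9.9, -10.49]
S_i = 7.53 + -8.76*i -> [7.53, -1.23, -9.99, -18.75, -27.51]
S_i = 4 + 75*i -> [4, 79, 154, 229, 304]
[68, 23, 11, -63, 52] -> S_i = Random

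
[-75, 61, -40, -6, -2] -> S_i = Random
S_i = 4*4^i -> [4, 16, 64, 256, 1024]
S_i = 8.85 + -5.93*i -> [8.85, 2.92, -3.01, -8.94, -14.87]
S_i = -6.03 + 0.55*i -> [-6.03, -5.48, -4.93, -4.38, -3.83]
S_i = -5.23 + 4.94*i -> [-5.23, -0.29, 4.65, 9.59, 14.53]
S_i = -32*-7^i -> [-32, 224, -1568, 10976, -76832]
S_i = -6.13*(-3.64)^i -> [-6.13, 22.31, -81.22, 295.64, -1076.13]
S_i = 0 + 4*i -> [0, 4, 8, 12, 16]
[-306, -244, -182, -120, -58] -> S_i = -306 + 62*i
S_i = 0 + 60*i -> [0, 60, 120, 180, 240]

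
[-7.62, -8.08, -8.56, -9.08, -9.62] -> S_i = -7.62*1.06^i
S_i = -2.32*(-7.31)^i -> [-2.32, 16.96, -123.97, 906.23, -6624.57]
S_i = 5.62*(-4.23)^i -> [5.62, -23.77, 100.56, -425.36, 1799.28]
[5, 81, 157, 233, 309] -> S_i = 5 + 76*i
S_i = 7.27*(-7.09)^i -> [7.27, -51.54, 365.45, -2591.03, 18370.43]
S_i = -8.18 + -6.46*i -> [-8.18, -14.64, -21.1, -27.56, -34.02]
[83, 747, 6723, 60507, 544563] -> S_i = 83*9^i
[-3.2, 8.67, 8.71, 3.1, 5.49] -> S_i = Random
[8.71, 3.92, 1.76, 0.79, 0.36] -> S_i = 8.71*0.45^i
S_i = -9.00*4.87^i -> [-9.0, -43.83, -213.45, -1039.51, -5062.42]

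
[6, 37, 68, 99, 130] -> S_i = 6 + 31*i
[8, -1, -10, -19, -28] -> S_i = 8 + -9*i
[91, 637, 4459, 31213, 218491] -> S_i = 91*7^i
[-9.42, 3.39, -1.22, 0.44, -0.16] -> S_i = -9.42*(-0.36)^i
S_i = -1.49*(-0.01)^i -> [-1.49, 0.01, -0.0, 0.0, -0.0]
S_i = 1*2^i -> [1, 2, 4, 8, 16]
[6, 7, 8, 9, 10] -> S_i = 6 + 1*i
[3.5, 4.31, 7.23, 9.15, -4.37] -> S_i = Random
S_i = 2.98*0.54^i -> [2.98, 1.61, 0.87, 0.47, 0.25]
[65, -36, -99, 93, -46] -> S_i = Random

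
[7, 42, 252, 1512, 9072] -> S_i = 7*6^i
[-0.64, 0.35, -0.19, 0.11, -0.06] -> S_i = -0.64*(-0.55)^i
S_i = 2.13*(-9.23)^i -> [2.13, -19.66, 181.46, -1674.88, 15459.18]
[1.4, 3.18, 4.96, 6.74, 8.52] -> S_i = 1.40 + 1.78*i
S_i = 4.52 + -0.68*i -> [4.52, 3.84, 3.16, 2.48, 1.8]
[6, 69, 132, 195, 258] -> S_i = 6 + 63*i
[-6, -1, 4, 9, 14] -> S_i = -6 + 5*i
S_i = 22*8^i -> [22, 176, 1408, 11264, 90112]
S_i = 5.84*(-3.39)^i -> [5.84, -19.8, 67.11, -227.52, 771.28]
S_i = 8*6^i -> [8, 48, 288, 1728, 10368]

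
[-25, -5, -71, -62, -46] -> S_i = Random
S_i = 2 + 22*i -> [2, 24, 46, 68, 90]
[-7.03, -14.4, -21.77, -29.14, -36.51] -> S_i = -7.03 + -7.37*i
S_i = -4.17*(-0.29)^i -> [-4.17, 1.21, -0.35, 0.1, -0.03]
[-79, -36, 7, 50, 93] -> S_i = -79 + 43*i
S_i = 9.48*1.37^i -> [9.48, 12.99, 17.79, 24.38, 33.4]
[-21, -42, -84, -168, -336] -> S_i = -21*2^i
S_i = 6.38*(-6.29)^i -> [6.38, -40.13, 252.42, -1587.72, 9986.73]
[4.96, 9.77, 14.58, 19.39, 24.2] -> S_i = 4.96 + 4.81*i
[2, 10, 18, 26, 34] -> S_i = 2 + 8*i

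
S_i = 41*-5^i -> [41, -205, 1025, -5125, 25625]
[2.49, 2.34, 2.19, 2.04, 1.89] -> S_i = 2.49 + -0.15*i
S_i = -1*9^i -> [-1, -9, -81, -729, -6561]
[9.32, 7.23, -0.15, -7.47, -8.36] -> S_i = Random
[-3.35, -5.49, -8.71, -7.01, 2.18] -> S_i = Random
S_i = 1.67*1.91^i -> [1.67, 3.19, 6.09, 11.64, 22.23]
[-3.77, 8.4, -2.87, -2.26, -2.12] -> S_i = Random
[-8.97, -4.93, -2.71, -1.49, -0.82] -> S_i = -8.97*0.55^i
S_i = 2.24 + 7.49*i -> [2.24, 9.73, 17.22, 24.71, 32.2]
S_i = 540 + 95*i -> [540, 635, 730, 825, 920]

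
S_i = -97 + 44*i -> [-97, -53, -9, 35, 79]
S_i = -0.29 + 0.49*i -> [-0.29, 0.2, 0.69, 1.18, 1.67]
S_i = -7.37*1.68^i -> [-7.37, -12.38, -20.8, -34.95, -58.71]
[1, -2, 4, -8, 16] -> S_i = 1*-2^i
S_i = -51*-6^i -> [-51, 306, -1836, 11016, -66096]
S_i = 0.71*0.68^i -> [0.71, 0.48, 0.33, 0.22, 0.15]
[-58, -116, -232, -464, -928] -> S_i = -58*2^i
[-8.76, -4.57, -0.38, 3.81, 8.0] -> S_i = -8.76 + 4.19*i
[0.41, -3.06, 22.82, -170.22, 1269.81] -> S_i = 0.41*(-7.46)^i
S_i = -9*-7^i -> [-9, 63, -441, 3087, -21609]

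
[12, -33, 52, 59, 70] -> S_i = Random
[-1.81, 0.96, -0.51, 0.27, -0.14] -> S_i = -1.81*(-0.53)^i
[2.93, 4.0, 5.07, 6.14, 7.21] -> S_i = 2.93 + 1.07*i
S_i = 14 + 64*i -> [14, 78, 142, 206, 270]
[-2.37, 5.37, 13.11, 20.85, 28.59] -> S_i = -2.37 + 7.74*i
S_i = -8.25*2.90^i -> [-8.25, -23.92, -69.38, -201.21, -583.51]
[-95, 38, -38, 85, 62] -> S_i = Random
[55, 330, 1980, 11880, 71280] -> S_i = 55*6^i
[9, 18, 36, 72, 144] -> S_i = 9*2^i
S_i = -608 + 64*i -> [-608, -544, -480, -416, -352]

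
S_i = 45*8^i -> [45, 360, 2880, 23040, 184320]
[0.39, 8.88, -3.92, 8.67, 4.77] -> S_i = Random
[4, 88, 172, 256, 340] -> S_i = 4 + 84*i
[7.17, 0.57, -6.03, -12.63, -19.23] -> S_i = 7.17 + -6.60*i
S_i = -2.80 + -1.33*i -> [-2.8, -4.13, -5.46, -6.79, -8.12]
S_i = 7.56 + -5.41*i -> [7.56, 2.15, -3.26, -8.67, -14.08]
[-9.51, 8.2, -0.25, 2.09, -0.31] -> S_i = Random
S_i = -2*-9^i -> [-2, 18, -162, 1458, -13122]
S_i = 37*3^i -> [37, 111, 333, 999, 2997]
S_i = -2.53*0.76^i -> [-2.53, -1.92, -1.46, -1.11, -0.84]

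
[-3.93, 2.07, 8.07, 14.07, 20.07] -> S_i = -3.93 + 6.00*i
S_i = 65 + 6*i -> [65, 71, 77, 83, 89]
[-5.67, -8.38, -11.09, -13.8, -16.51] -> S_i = -5.67 + -2.71*i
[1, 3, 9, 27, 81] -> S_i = 1*3^i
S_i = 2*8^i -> [2, 16, 128, 1024, 8192]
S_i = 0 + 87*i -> [0, 87, 174, 261, 348]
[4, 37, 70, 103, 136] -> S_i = 4 + 33*i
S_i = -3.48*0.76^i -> [-3.48, -2.64, -2.01, -1.53, -1.16]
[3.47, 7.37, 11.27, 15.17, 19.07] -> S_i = 3.47 + 3.90*i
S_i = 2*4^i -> [2, 8, 32, 128, 512]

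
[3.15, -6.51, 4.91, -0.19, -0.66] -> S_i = Random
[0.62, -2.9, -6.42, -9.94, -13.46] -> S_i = 0.62 + -3.52*i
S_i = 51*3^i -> [51, 153, 459, 1377, 4131]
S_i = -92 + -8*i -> [-92, -100, -108, -116, -124]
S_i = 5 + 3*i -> [5, 8, 11, 14, 17]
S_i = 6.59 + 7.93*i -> [6.59, 14.52, 22.45, 30.38, 38.31]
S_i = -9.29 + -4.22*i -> [-9.29, -13.51, -17.73, -21.95, -26.17]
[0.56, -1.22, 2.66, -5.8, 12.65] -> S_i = 0.56*(-2.18)^i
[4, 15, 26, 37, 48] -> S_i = 4 + 11*i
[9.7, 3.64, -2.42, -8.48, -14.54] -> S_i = 9.70 + -6.06*i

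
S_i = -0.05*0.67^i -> [-0.05, -0.03, -0.02, -0.02, -0.01]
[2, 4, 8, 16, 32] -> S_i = 2*2^i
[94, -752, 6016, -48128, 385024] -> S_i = 94*-8^i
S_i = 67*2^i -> [67, 134, 268, 536, 1072]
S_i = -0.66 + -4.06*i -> [-0.66, -4.72, -8.78, -12.84, -16.9]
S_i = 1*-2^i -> [1, -2, 4, -8, 16]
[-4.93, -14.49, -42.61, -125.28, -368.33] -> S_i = -4.93*2.94^i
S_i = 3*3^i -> [3, 9, 27, 81, 243]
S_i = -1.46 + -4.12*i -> [-1.46, -5.58, -9.7, -13.82, -17.94]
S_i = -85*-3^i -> [-85, 255, -765, 2295, -6885]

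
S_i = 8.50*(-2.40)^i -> [8.5, -20.4, 48.96, -117.5, 282.01]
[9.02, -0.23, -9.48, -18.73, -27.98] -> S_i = 9.02 + -9.25*i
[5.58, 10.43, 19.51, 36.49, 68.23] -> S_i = 5.58*1.87^i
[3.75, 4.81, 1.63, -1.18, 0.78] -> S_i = Random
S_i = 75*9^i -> [75, 675, 6075, 54675, 492075]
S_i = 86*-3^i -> [86, -258, 774, -2322, 6966]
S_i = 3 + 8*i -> [3, 11, 19, 27, 35]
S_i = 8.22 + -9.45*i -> [8.22, -1.23, -10.68, -20.13, -29.58]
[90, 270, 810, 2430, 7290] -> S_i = 90*3^i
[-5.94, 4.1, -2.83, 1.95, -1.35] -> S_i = -5.94*(-0.69)^i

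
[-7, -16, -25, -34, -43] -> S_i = -7 + -9*i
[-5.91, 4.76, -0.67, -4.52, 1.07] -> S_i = Random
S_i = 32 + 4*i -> [32, 36, 40, 44, 48]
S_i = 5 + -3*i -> [5, 2, -1, -4, -7]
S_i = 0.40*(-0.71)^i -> [0.4, -0.28, 0.2, -0.14, 0.1]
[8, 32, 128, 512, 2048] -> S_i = 8*4^i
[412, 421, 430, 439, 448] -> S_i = 412 + 9*i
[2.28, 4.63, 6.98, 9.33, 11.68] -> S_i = 2.28 + 2.35*i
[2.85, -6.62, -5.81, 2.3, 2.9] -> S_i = Random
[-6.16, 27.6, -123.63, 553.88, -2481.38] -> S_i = -6.16*(-4.48)^i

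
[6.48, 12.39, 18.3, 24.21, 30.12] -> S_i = 6.48 + 5.91*i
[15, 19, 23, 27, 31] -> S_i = 15 + 4*i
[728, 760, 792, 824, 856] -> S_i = 728 + 32*i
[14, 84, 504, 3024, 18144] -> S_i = 14*6^i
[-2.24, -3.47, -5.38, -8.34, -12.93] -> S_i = -2.24*1.55^i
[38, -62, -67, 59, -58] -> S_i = Random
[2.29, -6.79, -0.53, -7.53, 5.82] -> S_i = Random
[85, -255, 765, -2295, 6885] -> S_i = 85*-3^i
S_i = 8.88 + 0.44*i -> [8.88, 9.32, 9.76, 10.2, 10.64]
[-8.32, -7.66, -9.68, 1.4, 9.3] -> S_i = Random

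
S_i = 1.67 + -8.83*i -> [1.67, -7.16, -15.99, -24.82, -33.65]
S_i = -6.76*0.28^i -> [-6.76, -1.89, -0.53, -0.15, -0.04]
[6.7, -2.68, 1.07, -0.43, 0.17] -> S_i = 6.70*(-0.40)^i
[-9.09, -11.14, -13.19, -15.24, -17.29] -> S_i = -9.09 + -2.05*i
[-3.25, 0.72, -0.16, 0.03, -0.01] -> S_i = -3.25*(-0.22)^i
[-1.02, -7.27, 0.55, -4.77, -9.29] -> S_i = Random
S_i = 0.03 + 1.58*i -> [0.03, 1.61, 3.19, 4.77, 6.35]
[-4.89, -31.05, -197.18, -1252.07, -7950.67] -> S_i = -4.89*6.35^i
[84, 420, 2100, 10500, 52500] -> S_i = 84*5^i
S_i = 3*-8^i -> [3, -24, 192, -1536, 12288]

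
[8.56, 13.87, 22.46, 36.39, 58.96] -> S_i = 8.56*1.62^i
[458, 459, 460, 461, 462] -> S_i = 458 + 1*i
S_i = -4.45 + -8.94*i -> [-4.45, -13.39, -22.33, -31.27, -40.21]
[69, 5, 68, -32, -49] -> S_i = Random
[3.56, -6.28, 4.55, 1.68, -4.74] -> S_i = Random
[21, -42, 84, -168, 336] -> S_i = 21*-2^i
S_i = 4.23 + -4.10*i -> [4.23, 0.13, -3.97, -8.07, -12.17]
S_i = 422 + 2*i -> [422, 424, 426, 428, 430]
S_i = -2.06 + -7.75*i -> [-2.06, -9.81, -17.56, -25.31, -33.06]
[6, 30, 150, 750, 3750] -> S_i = 6*5^i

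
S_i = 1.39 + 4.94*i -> [1.39, 6.33, 11.27, 16.21, 21.15]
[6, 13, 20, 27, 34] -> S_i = 6 + 7*i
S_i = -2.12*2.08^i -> [-2.12, -4.41, -9.17, -19.08, -39.68]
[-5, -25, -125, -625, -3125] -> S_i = -5*5^i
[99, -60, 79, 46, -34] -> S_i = Random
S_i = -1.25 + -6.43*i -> [-1.25, -7.68, -14.11, -20.54, -26.97]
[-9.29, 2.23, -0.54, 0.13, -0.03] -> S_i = -9.29*(-0.24)^i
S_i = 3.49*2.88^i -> [3.49, 10.05, 28.95, 83.37, 240.1]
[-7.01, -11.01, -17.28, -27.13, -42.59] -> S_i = -7.01*1.57^i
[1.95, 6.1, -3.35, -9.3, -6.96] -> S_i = Random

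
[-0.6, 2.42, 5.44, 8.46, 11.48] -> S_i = -0.60 + 3.02*i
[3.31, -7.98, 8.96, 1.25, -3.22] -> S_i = Random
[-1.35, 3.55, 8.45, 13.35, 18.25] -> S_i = -1.35 + 4.90*i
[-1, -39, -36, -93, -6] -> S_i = Random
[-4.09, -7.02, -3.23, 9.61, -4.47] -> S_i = Random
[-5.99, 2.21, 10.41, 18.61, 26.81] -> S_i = -5.99 + 8.20*i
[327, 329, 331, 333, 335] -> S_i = 327 + 2*i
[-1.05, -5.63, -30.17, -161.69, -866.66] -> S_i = -1.05*5.36^i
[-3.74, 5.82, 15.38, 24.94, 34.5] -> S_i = -3.74 + 9.56*i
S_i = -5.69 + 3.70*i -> [-5.69, -1.99, 1.71, 5.41, 9.11]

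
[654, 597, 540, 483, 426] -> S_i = 654 + -57*i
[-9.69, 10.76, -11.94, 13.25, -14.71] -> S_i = -9.69*(-1.11)^i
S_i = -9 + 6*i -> [-9, -3, 3, 9, 15]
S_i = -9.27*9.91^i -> [-9.27, -91.87, -910.39, -9021.96, -89407.58]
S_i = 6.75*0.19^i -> [6.75, 1.28, 0.24, 0.05, 0.01]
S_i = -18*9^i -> [-18, -162, -1458, -13122, -118098]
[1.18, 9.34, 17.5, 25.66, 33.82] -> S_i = 1.18 + 8.16*i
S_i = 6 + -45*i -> [6, -39, -84, -129, -174]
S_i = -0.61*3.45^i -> [-0.61, -2.1, -7.26, -25.05, -86.42]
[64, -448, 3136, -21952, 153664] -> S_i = 64*-7^i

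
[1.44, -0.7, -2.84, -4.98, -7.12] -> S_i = 1.44 + -2.14*i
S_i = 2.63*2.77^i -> [2.63, 7.29, 20.18, 55.9, 154.84]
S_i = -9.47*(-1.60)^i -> [-9.47, 15.15, -24.24, 38.79, -62.06]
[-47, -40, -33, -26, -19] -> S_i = -47 + 7*i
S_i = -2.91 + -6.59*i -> [-2.91, -9.5, -16.09, -22.68, -29.27]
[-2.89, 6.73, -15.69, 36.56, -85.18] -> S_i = -2.89*(-2.33)^i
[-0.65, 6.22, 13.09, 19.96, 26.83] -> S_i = -0.65 + 6.87*i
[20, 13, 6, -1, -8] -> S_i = 20 + -7*i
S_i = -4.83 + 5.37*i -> [-4.83, 0.54, 5.91, 11.28, 16.65]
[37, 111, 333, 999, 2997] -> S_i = 37*3^i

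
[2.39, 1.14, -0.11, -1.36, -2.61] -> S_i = 2.39 + -1.25*i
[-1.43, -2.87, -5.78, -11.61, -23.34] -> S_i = -1.43*2.01^i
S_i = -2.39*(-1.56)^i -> [-2.39, 3.73, -5.82, 9.07, -14.15]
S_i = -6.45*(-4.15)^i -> [-6.45, 26.77, -111.09, 461.0, -1913.16]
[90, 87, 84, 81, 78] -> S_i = 90 + -3*i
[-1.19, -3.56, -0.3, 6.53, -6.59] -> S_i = Random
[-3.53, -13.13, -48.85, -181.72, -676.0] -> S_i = -3.53*3.72^i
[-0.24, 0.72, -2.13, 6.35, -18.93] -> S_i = -0.24*(-2.98)^i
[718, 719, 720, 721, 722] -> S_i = 718 + 1*i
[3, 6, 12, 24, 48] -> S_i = 3*2^i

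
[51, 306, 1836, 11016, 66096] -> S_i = 51*6^i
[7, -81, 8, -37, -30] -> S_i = Random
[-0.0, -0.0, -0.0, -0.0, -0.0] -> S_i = -0.00*1.57^i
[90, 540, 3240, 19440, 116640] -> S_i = 90*6^i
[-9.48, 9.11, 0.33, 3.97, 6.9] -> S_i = Random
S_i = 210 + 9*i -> [210, 219, 228, 237, 246]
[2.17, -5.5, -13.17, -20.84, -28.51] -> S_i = 2.17 + -7.67*i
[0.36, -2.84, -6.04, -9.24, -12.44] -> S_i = 0.36 + -3.20*i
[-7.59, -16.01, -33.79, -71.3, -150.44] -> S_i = -7.59*2.11^i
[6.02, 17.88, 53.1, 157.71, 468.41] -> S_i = 6.02*2.97^i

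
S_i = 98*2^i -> [98, 196, 392, 784, 1568]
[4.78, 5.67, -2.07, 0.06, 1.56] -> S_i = Random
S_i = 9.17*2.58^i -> [9.17, 23.66, 61.04, 157.48, 406.3]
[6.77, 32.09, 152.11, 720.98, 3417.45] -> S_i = 6.77*4.74^i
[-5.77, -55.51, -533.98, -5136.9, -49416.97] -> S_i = -5.77*9.62^i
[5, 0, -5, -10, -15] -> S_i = 5 + -5*i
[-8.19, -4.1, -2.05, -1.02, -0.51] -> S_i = -8.19*0.50^i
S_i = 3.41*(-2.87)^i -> [3.41, -9.79, 28.09, -80.61, 231.36]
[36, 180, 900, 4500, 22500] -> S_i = 36*5^i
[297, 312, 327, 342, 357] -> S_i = 297 + 15*i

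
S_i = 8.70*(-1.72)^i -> [8.7, -14.96, 25.74, -44.27, 76.14]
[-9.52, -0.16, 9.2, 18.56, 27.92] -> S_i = -9.52 + 9.36*i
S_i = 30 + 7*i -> [30, 37, 44, 51, 58]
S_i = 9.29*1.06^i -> [9.29, 9.85, 10.44, 11.06, 11.73]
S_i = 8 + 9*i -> [8, 17, 26, 35, 44]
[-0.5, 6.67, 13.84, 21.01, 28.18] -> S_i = -0.50 + 7.17*i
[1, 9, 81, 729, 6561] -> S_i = 1*9^i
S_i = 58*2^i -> [58, 116, 232, 464, 928]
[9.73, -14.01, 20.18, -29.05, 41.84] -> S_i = 9.73*(-1.44)^i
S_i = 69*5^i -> [69, 345, 1725, 8625, 43125]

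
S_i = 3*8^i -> [3, 24, 192, 1536, 12288]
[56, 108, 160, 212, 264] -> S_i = 56 + 52*i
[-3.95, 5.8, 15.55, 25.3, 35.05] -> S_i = -3.95 + 9.75*i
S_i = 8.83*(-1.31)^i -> [8.83, -11.57, 15.15, -19.85, 26.0]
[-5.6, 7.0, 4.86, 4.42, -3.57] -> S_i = Random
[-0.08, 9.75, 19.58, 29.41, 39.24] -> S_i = -0.08 + 9.83*i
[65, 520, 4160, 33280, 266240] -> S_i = 65*8^i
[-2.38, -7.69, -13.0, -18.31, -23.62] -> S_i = -2.38 + -5.31*i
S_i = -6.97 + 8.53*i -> [-6.97, 1.56, 10.09, 18.62, 27.15]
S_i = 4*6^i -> [4, 24, 144, 864, 5184]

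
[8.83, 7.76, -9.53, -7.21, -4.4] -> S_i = Random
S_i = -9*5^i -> [-9, -45, -225, -1125, -5625]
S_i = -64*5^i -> [-64, -320, -1600, -8000, -40000]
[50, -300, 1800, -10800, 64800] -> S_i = 50*-6^i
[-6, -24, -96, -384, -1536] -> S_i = -6*4^i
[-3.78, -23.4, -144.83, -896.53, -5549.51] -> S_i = -3.78*6.19^i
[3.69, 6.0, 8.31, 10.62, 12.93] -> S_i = 3.69 + 2.31*i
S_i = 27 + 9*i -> [27, 36, 45, 54, 63]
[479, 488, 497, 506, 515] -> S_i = 479 + 9*i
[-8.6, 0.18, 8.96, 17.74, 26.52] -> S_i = -8.60 + 8.78*i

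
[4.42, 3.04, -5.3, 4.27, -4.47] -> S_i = Random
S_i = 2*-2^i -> [2, -4, 8, -16, 32]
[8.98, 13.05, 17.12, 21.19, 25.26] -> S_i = 8.98 + 4.07*i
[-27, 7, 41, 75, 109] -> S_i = -27 + 34*i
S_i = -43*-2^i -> [-43, 86, -172, 344, -688]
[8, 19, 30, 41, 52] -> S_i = 8 + 11*i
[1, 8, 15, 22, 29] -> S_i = 1 + 7*i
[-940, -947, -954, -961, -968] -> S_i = -940 + -7*i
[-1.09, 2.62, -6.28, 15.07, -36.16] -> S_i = -1.09*(-2.40)^i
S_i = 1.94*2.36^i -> [1.94, 4.58, 10.81, 25.5, 60.18]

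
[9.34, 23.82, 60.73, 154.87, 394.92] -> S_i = 9.34*2.55^i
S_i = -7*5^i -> [-7, -35, -175, -875, -4375]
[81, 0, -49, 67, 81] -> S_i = Random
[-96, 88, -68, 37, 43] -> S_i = Random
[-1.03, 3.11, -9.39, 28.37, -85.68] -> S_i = -1.03*(-3.02)^i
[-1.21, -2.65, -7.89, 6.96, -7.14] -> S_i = Random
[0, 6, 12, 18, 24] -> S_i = 0 + 6*i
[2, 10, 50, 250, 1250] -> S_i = 2*5^i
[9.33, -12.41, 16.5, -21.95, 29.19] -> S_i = 9.33*(-1.33)^i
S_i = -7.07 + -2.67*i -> [-7.07, -9.74, -12.41, -15.08, -17.75]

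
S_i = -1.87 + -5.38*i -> [-1.87, -7.25, -12.63, -18.01, -23.39]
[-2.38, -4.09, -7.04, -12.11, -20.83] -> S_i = -2.38*1.72^i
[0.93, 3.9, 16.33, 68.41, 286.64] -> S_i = 0.93*4.19^i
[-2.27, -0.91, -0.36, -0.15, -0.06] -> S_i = -2.27*0.40^i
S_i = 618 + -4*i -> [618, 614, 610, 606, 602]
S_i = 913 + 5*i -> [913, 918, 923, 928, 933]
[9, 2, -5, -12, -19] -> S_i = 9 + -7*i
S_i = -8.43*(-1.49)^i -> [-8.43, 12.56, -18.72, 27.89, -41.55]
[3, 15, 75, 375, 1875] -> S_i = 3*5^i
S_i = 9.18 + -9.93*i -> [9.18, -0.75, -10.68, -20.61, -30.54]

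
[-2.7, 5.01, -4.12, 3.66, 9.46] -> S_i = Random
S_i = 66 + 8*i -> [66, 74, 82, 90, 98]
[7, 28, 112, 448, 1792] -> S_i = 7*4^i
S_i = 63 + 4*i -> [63, 67, 71, 75, 79]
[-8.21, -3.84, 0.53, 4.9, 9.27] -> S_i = -8.21 + 4.37*i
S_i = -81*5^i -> [-81, -405, -2025, -10125, -50625]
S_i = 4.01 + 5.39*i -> [4.01, 9.4, 14.79, 20.18, 25.57]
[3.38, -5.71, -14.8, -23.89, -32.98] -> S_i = 3.38 + -9.09*i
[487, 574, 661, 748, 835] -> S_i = 487 + 87*i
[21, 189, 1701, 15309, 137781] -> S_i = 21*9^i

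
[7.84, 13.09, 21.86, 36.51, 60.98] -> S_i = 7.84*1.67^i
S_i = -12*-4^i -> [-12, 48, -192, 768, -3072]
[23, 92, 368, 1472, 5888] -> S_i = 23*4^i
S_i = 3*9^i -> [3, 27, 243, 2187, 19683]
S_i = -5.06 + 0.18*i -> [-5.06, -4.88, -4.7, -4.52, -4.34]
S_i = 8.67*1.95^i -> [8.67, 16.91, 32.97, 64.29, 125.36]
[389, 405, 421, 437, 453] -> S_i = 389 + 16*i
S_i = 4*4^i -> [4, 16, 64, 256, 1024]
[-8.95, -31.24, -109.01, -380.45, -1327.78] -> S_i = -8.95*3.49^i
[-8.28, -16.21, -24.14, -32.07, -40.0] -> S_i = -8.28 + -7.93*i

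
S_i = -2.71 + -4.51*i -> [-2.71, -7.22, -11.73, -16.24, -20.75]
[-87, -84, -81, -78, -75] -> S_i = -87 + 3*i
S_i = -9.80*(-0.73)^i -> [-9.8, 7.15, -5.22, 3.81, -2.78]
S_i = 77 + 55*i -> [77, 132, 187, 242, 297]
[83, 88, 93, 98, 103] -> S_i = 83 + 5*i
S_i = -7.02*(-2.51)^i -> [-7.02, 17.62, -44.23, 111.01, -278.63]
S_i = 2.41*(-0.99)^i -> [2.41, -2.39, 2.36, -2.34, 2.32]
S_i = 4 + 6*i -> [4, 10, 16, 22, 28]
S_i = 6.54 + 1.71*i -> [6.54, 8.25, 9.96, 11.67, 13.38]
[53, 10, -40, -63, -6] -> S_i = Random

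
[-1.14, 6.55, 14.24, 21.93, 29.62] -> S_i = -1.14 + 7.69*i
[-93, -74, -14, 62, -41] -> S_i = Random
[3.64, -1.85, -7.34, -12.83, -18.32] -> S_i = 3.64 + -5.49*i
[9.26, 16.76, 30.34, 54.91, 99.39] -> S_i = 9.26*1.81^i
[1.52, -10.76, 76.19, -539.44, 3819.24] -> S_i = 1.52*(-7.08)^i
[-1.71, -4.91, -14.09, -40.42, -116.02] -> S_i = -1.71*2.87^i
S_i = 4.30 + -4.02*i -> [4.3, 0.28, -3.74, -7.76, -11.78]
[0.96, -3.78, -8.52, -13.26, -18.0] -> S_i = 0.96 + -4.74*i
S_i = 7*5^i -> [7, 35, 175, 875, 4375]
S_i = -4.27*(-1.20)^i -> [-4.27, 5.12, -6.15, 7.38, -8.85]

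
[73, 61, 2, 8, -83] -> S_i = Random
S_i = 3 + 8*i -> [3, 11, 19, 27, 35]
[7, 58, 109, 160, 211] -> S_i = 7 + 51*i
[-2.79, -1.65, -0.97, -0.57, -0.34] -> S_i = -2.79*0.59^i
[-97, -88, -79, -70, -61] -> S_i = -97 + 9*i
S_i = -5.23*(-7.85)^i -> [-5.23, 41.06, -322.29, 2529.94, -19860.05]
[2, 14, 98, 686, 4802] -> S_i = 2*7^i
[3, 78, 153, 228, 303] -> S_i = 3 + 75*i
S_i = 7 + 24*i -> [7, 31, 55, 79, 103]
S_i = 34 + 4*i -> [34, 38, 42, 46, 50]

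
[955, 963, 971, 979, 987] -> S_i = 955 + 8*i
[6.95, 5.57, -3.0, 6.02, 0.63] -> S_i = Random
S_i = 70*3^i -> [70, 210, 630, 1890, 5670]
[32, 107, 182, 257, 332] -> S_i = 32 + 75*i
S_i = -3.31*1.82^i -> [-3.31, -6.02, -10.96, -19.95, -36.32]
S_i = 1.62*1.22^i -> [1.62, 1.98, 2.41, 2.94, 3.59]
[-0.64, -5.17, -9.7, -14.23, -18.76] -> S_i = -0.64 + -4.53*i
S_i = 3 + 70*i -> [3, 73, 143, 213, 283]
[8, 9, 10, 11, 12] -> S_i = 8 + 1*i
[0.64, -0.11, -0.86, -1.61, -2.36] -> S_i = 0.64 + -0.75*i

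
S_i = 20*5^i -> [20, 100, 500, 2500, 12500]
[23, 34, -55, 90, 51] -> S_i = Random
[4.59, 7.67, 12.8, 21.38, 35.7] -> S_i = 4.59*1.67^i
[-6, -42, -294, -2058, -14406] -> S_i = -6*7^i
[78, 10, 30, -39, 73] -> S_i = Random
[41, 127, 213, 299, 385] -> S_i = 41 + 86*i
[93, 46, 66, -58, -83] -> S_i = Random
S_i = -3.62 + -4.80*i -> [-3.62, -8.42, -13.22, -18.02, -22.82]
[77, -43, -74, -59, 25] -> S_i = Random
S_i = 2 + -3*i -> [2, -1, -4, -7, -10]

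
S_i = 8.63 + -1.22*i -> [8.63, 7.41, 6.19, 4.97, 3.75]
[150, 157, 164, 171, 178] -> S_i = 150 + 7*i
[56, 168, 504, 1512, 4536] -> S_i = 56*3^i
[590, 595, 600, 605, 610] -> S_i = 590 + 5*i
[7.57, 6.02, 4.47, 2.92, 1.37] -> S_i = 7.57 + -1.55*i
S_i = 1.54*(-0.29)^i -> [1.54, -0.45, 0.13, -0.04, 0.01]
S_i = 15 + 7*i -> [15, 22, 29, 36, 43]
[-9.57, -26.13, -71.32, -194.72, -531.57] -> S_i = -9.57*2.73^i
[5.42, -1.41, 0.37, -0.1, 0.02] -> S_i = 5.42*(-0.26)^i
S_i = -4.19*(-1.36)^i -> [-4.19, 5.7, -7.75, 10.54, -14.33]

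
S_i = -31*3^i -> [-31, -93, -279, -837, -2511]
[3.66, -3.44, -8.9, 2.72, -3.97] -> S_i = Random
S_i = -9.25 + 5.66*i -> [-9.25, -3.59, 2.07, 7.73, 13.39]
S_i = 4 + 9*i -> [4, 13, 22, 31, 40]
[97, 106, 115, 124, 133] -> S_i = 97 + 9*i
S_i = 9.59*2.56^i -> [9.59, 24.55, 62.85, 160.89, 411.89]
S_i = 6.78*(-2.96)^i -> [6.78, -20.07, 59.4, -175.83, 520.47]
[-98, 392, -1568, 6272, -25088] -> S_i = -98*-4^i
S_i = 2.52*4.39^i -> [2.52, 11.06, 48.57, 213.2, 935.96]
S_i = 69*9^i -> [69, 621, 5589, 50301, 452709]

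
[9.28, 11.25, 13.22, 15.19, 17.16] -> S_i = 9.28 + 1.97*i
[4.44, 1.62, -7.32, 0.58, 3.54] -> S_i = Random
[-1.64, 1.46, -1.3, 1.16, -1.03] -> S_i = -1.64*(-0.89)^i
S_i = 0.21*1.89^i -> [0.21, 0.4, 0.75, 1.42, 2.68]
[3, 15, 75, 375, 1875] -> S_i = 3*5^i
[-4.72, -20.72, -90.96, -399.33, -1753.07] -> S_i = -4.72*4.39^i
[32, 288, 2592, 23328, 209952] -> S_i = 32*9^i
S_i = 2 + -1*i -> [2, 1, 0, -1, -2]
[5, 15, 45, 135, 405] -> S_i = 5*3^i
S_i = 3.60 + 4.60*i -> [3.6, 8.2, 12.8, 17.4, 22.0]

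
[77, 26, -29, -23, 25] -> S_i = Random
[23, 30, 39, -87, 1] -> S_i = Random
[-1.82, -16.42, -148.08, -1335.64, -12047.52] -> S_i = -1.82*9.02^i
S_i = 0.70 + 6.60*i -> [0.7, 7.3, 13.9, 20.5, 27.1]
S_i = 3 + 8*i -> [3, 11, 19, 27, 35]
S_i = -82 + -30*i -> [-82, -112, -142, -172, -202]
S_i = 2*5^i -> [2, 10, 50, 250, 1250]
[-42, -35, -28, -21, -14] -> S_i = -42 + 7*i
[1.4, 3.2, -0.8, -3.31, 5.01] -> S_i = Random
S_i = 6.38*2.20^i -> [6.38, 14.04, 30.88, 67.93, 149.46]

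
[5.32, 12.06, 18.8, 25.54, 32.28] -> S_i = 5.32 + 6.74*i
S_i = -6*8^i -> [-6, -48, -384, -3072, -24576]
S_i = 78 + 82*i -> [78, 160, 242, 324, 406]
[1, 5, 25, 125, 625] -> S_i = 1*5^i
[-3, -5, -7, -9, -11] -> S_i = -3 + -2*i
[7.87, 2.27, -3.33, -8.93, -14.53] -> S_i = 7.87 + -5.60*i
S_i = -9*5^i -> [-9, -45, -225, -1125, -5625]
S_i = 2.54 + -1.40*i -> [2.54, 1.14, -0.26, -1.66, -3.06]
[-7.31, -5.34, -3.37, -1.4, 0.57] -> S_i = -7.31 + 1.97*i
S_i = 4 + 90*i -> [4, 94, 184, 274, 364]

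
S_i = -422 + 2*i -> [-422, -420, -418, -416, -414]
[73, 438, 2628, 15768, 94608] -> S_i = 73*6^i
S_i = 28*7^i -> [28, 196, 1372, 9604, 67228]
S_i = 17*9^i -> [17, 153, 1377, 12393, 111537]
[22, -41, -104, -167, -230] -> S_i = 22 + -63*i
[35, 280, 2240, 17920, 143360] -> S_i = 35*8^i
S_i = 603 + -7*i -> [603, 596, 589, 582, 575]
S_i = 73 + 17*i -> [73, 90, 107, 124, 141]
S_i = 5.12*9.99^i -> [5.12, 51.15, 510.98, 5104.66, 50995.51]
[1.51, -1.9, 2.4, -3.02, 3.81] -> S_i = 1.51*(-1.26)^i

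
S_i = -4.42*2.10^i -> [-4.42, -9.28, -19.49, -40.93, -85.96]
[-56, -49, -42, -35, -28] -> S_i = -56 + 7*i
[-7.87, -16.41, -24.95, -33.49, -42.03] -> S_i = -7.87 + -8.54*i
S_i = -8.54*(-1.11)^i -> [-8.54, 9.48, -10.52, 11.68, -12.96]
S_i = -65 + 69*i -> [-65, 4, 73, 142, 211]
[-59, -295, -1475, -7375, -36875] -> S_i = -59*5^i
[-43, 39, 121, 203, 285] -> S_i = -43 + 82*i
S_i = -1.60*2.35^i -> [-1.6, -3.76, -8.84, -20.76, -48.8]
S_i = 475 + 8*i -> [475, 483, 491, 499, 507]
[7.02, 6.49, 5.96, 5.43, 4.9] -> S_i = 7.02 + -0.53*i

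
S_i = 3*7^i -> [3, 21, 147, 1029, 7203]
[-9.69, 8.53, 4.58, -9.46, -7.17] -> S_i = Random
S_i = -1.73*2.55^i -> [-1.73, -4.41, -11.25, -28.69, -73.15]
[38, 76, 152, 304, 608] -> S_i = 38*2^i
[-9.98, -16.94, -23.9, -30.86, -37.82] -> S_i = -9.98 + -6.96*i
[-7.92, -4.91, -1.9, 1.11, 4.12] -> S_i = -7.92 + 3.01*i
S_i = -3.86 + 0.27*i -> [-3.86, -3.59, -3.32, -3.05, -2.78]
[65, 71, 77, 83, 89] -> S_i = 65 + 6*i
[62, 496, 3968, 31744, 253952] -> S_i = 62*8^i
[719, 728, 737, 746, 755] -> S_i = 719 + 9*i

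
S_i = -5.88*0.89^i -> [-5.88, -5.23, -4.66, -4.15, -3.69]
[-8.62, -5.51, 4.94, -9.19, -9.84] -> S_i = Random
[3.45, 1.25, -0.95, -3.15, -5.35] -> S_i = 3.45 + -2.20*i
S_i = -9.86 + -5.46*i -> [-9.86, -15.32, -20.78, -26.24, -31.7]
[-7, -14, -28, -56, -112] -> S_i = -7*2^i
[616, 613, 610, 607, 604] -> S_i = 616 + -3*i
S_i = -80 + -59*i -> [-80, -139, -198, -257, -316]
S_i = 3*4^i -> [3, 12, 48, 192, 768]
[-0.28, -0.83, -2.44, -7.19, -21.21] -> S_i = -0.28*2.95^i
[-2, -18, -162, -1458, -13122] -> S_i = -2*9^i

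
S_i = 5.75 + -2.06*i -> [5.75, 3.69, 1.63, -0.43, -2.49]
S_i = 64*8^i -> [64, 512, 4096, 32768, 262144]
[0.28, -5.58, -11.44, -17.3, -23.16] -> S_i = 0.28 + -5.86*i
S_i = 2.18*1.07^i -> [2.18, 2.33, 2.5, 2.67, 2.86]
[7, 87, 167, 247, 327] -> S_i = 7 + 80*i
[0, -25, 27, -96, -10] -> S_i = Random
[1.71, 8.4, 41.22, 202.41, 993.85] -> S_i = 1.71*4.91^i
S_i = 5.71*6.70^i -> [5.71, 38.26, 256.32, 1717.36, 11506.29]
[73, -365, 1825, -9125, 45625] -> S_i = 73*-5^i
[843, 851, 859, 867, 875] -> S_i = 843 + 8*i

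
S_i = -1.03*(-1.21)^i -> [-1.03, 1.25, -1.51, 1.82, -2.21]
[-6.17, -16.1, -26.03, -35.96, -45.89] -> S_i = -6.17 + -9.93*i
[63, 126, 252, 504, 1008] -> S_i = 63*2^i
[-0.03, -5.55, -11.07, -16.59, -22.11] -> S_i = -0.03 + -5.52*i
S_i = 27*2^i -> [27, 54, 108, 216, 432]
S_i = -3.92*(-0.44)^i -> [-3.92, 1.72, -0.76, 0.33, -0.15]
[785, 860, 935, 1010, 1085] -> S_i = 785 + 75*i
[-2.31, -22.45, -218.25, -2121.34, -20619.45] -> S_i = -2.31*9.72^i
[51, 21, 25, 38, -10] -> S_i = Random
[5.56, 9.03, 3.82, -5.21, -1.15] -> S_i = Random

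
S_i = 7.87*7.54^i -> [7.87, 59.34, 447.42, 3373.56, 25436.66]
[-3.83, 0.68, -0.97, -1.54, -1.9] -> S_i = Random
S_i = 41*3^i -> [41, 123, 369, 1107, 3321]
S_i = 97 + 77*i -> [97, 174, 251, 328, 405]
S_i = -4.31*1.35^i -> [-4.31, -5.82, -7.85, -10.6, -14.32]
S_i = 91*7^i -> [91, 637, 4459, 31213, 218491]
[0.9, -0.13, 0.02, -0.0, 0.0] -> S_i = 0.90*(-0.14)^i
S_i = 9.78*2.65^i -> [9.78, 25.92, 68.68, 182.0, 482.31]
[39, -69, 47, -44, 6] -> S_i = Random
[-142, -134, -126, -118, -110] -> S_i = -142 + 8*i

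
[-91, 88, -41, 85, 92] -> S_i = Random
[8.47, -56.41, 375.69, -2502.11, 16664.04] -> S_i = 8.47*(-6.66)^i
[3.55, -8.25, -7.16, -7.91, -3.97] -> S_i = Random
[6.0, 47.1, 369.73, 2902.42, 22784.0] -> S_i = 6.00*7.85^i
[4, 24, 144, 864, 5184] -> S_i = 4*6^i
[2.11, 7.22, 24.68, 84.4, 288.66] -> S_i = 2.11*3.42^i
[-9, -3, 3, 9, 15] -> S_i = -9 + 6*i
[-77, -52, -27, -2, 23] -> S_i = -77 + 25*i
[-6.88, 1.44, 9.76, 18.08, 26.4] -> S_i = -6.88 + 8.32*i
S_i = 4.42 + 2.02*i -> [4.42, 6.44, 8.46, 10.48, 12.5]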